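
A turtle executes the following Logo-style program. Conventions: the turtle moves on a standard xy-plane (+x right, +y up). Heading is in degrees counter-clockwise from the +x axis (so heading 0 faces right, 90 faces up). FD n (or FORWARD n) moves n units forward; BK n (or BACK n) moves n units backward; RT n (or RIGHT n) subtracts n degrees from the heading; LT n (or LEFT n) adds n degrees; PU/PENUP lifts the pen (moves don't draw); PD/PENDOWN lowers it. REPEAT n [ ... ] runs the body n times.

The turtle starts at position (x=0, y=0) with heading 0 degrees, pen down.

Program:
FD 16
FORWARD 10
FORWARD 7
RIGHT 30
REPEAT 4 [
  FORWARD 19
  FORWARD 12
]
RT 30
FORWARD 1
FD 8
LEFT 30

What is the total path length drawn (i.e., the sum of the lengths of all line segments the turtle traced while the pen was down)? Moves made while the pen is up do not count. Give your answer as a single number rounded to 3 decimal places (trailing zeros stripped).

Executing turtle program step by step:
Start: pos=(0,0), heading=0, pen down
FD 16: (0,0) -> (16,0) [heading=0, draw]
FD 10: (16,0) -> (26,0) [heading=0, draw]
FD 7: (26,0) -> (33,0) [heading=0, draw]
RT 30: heading 0 -> 330
REPEAT 4 [
  -- iteration 1/4 --
  FD 19: (33,0) -> (49.454,-9.5) [heading=330, draw]
  FD 12: (49.454,-9.5) -> (59.847,-15.5) [heading=330, draw]
  -- iteration 2/4 --
  FD 19: (59.847,-15.5) -> (76.301,-25) [heading=330, draw]
  FD 12: (76.301,-25) -> (86.694,-31) [heading=330, draw]
  -- iteration 3/4 --
  FD 19: (86.694,-31) -> (103.148,-40.5) [heading=330, draw]
  FD 12: (103.148,-40.5) -> (113.54,-46.5) [heading=330, draw]
  -- iteration 4/4 --
  FD 19: (113.54,-46.5) -> (129.995,-56) [heading=330, draw]
  FD 12: (129.995,-56) -> (140.387,-62) [heading=330, draw]
]
RT 30: heading 330 -> 300
FD 1: (140.387,-62) -> (140.887,-62.866) [heading=300, draw]
FD 8: (140.887,-62.866) -> (144.887,-69.794) [heading=300, draw]
LT 30: heading 300 -> 330
Final: pos=(144.887,-69.794), heading=330, 13 segment(s) drawn

Segment lengths:
  seg 1: (0,0) -> (16,0), length = 16
  seg 2: (16,0) -> (26,0), length = 10
  seg 3: (26,0) -> (33,0), length = 7
  seg 4: (33,0) -> (49.454,-9.5), length = 19
  seg 5: (49.454,-9.5) -> (59.847,-15.5), length = 12
  seg 6: (59.847,-15.5) -> (76.301,-25), length = 19
  seg 7: (76.301,-25) -> (86.694,-31), length = 12
  seg 8: (86.694,-31) -> (103.148,-40.5), length = 19
  seg 9: (103.148,-40.5) -> (113.54,-46.5), length = 12
  seg 10: (113.54,-46.5) -> (129.995,-56), length = 19
  seg 11: (129.995,-56) -> (140.387,-62), length = 12
  seg 12: (140.387,-62) -> (140.887,-62.866), length = 1
  seg 13: (140.887,-62.866) -> (144.887,-69.794), length = 8
Total = 166

Answer: 166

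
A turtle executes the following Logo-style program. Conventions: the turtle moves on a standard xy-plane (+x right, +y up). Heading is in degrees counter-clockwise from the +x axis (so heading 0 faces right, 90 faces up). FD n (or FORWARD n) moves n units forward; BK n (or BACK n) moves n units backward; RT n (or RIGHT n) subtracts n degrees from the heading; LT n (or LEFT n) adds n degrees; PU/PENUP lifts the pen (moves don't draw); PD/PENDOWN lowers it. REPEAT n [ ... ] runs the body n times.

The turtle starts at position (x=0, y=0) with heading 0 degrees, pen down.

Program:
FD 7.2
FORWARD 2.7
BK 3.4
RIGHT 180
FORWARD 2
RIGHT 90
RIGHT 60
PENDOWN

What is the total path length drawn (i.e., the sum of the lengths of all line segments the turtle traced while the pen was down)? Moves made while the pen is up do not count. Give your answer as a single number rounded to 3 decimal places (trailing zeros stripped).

Executing turtle program step by step:
Start: pos=(0,0), heading=0, pen down
FD 7.2: (0,0) -> (7.2,0) [heading=0, draw]
FD 2.7: (7.2,0) -> (9.9,0) [heading=0, draw]
BK 3.4: (9.9,0) -> (6.5,0) [heading=0, draw]
RT 180: heading 0 -> 180
FD 2: (6.5,0) -> (4.5,0) [heading=180, draw]
RT 90: heading 180 -> 90
RT 60: heading 90 -> 30
PD: pen down
Final: pos=(4.5,0), heading=30, 4 segment(s) drawn

Segment lengths:
  seg 1: (0,0) -> (7.2,0), length = 7.2
  seg 2: (7.2,0) -> (9.9,0), length = 2.7
  seg 3: (9.9,0) -> (6.5,0), length = 3.4
  seg 4: (6.5,0) -> (4.5,0), length = 2
Total = 15.3

Answer: 15.3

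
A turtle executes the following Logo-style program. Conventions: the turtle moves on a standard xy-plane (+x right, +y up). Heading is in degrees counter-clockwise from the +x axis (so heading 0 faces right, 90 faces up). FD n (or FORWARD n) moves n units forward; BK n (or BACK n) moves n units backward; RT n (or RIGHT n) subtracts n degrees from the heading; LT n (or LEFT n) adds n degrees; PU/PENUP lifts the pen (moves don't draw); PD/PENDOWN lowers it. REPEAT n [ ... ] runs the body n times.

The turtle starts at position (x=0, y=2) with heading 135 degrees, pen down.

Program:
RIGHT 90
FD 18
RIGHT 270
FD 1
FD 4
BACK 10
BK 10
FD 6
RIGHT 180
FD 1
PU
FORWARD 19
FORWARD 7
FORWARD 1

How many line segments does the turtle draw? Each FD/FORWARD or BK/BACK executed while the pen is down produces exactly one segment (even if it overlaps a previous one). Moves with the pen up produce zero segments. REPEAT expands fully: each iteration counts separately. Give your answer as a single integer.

Answer: 7

Derivation:
Executing turtle program step by step:
Start: pos=(0,2), heading=135, pen down
RT 90: heading 135 -> 45
FD 18: (0,2) -> (12.728,14.728) [heading=45, draw]
RT 270: heading 45 -> 135
FD 1: (12.728,14.728) -> (12.021,15.435) [heading=135, draw]
FD 4: (12.021,15.435) -> (9.192,18.263) [heading=135, draw]
BK 10: (9.192,18.263) -> (16.263,11.192) [heading=135, draw]
BK 10: (16.263,11.192) -> (23.335,4.121) [heading=135, draw]
FD 6: (23.335,4.121) -> (19.092,8.364) [heading=135, draw]
RT 180: heading 135 -> 315
FD 1: (19.092,8.364) -> (19.799,7.657) [heading=315, draw]
PU: pen up
FD 19: (19.799,7.657) -> (33.234,-5.778) [heading=315, move]
FD 7: (33.234,-5.778) -> (38.184,-10.728) [heading=315, move]
FD 1: (38.184,-10.728) -> (38.891,-11.435) [heading=315, move]
Final: pos=(38.891,-11.435), heading=315, 7 segment(s) drawn
Segments drawn: 7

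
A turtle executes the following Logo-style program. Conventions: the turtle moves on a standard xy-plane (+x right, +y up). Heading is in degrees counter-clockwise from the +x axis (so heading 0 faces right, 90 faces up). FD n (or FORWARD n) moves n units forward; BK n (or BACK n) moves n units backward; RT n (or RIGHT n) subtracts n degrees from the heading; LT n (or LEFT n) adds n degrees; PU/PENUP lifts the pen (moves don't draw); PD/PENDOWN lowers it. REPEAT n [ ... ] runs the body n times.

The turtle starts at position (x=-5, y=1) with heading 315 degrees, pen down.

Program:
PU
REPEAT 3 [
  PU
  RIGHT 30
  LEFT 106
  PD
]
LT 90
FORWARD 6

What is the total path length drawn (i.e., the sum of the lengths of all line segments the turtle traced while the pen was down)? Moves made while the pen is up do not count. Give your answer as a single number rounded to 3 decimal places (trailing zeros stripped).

Executing turtle program step by step:
Start: pos=(-5,1), heading=315, pen down
PU: pen up
REPEAT 3 [
  -- iteration 1/3 --
  PU: pen up
  RT 30: heading 315 -> 285
  LT 106: heading 285 -> 31
  PD: pen down
  -- iteration 2/3 --
  PU: pen up
  RT 30: heading 31 -> 1
  LT 106: heading 1 -> 107
  PD: pen down
  -- iteration 3/3 --
  PU: pen up
  RT 30: heading 107 -> 77
  LT 106: heading 77 -> 183
  PD: pen down
]
LT 90: heading 183 -> 273
FD 6: (-5,1) -> (-4.686,-4.992) [heading=273, draw]
Final: pos=(-4.686,-4.992), heading=273, 1 segment(s) drawn

Segment lengths:
  seg 1: (-5,1) -> (-4.686,-4.992), length = 6
Total = 6

Answer: 6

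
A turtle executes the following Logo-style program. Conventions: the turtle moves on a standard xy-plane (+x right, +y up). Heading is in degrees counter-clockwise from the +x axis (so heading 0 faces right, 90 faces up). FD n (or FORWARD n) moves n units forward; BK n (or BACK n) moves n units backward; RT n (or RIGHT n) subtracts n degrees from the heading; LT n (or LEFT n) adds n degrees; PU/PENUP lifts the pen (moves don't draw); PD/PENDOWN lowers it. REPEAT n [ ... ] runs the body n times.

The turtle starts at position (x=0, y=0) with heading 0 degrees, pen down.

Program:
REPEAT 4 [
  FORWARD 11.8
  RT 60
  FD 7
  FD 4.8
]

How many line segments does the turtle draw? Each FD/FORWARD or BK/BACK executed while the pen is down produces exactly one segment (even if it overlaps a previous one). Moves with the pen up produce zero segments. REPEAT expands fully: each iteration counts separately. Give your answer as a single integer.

Answer: 12

Derivation:
Executing turtle program step by step:
Start: pos=(0,0), heading=0, pen down
REPEAT 4 [
  -- iteration 1/4 --
  FD 11.8: (0,0) -> (11.8,0) [heading=0, draw]
  RT 60: heading 0 -> 300
  FD 7: (11.8,0) -> (15.3,-6.062) [heading=300, draw]
  FD 4.8: (15.3,-6.062) -> (17.7,-10.219) [heading=300, draw]
  -- iteration 2/4 --
  FD 11.8: (17.7,-10.219) -> (23.6,-20.438) [heading=300, draw]
  RT 60: heading 300 -> 240
  FD 7: (23.6,-20.438) -> (20.1,-26.5) [heading=240, draw]
  FD 4.8: (20.1,-26.5) -> (17.7,-30.657) [heading=240, draw]
  -- iteration 3/4 --
  FD 11.8: (17.7,-30.657) -> (11.8,-40.876) [heading=240, draw]
  RT 60: heading 240 -> 180
  FD 7: (11.8,-40.876) -> (4.8,-40.876) [heading=180, draw]
  FD 4.8: (4.8,-40.876) -> (0,-40.876) [heading=180, draw]
  -- iteration 4/4 --
  FD 11.8: (0,-40.876) -> (-11.8,-40.876) [heading=180, draw]
  RT 60: heading 180 -> 120
  FD 7: (-11.8,-40.876) -> (-15.3,-34.814) [heading=120, draw]
  FD 4.8: (-15.3,-34.814) -> (-17.7,-30.657) [heading=120, draw]
]
Final: pos=(-17.7,-30.657), heading=120, 12 segment(s) drawn
Segments drawn: 12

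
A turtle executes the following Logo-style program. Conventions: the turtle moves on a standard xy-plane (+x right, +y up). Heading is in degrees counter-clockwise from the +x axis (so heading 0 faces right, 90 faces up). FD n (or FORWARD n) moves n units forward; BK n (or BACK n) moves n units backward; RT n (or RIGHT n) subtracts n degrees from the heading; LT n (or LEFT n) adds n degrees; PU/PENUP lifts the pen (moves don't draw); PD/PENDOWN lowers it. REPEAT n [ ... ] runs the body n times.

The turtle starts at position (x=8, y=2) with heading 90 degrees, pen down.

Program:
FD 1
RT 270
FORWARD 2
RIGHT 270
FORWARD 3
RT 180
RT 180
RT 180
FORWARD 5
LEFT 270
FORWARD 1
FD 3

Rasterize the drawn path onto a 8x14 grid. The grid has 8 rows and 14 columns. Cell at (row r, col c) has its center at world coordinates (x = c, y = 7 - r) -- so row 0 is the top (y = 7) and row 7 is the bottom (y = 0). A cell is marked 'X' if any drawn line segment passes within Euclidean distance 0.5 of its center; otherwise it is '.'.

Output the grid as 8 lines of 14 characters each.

Segment 0: (8,2) -> (8,3)
Segment 1: (8,3) -> (6,3)
Segment 2: (6,3) -> (6,-0)
Segment 3: (6,-0) -> (6,5)
Segment 4: (6,5) -> (7,5)
Segment 5: (7,5) -> (10,5)

Answer: ..............
..............
......XXXXX...
......X.......
......XXX.....
......X.X.....
......X.......
......X.......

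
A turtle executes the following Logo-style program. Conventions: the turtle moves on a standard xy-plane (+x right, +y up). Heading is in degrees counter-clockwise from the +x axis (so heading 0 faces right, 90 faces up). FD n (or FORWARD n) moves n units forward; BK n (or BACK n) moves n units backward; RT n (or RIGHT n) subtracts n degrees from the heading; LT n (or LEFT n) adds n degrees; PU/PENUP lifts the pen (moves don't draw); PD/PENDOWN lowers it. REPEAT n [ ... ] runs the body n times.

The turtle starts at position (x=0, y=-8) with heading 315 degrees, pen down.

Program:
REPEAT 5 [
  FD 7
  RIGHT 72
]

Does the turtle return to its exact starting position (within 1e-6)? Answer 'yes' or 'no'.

Executing turtle program step by step:
Start: pos=(0,-8), heading=315, pen down
REPEAT 5 [
  -- iteration 1/5 --
  FD 7: (0,-8) -> (4.95,-12.95) [heading=315, draw]
  RT 72: heading 315 -> 243
  -- iteration 2/5 --
  FD 7: (4.95,-12.95) -> (1.772,-19.187) [heading=243, draw]
  RT 72: heading 243 -> 171
  -- iteration 3/5 --
  FD 7: (1.772,-19.187) -> (-5.142,-18.092) [heading=171, draw]
  RT 72: heading 171 -> 99
  -- iteration 4/5 --
  FD 7: (-5.142,-18.092) -> (-6.237,-11.178) [heading=99, draw]
  RT 72: heading 99 -> 27
  -- iteration 5/5 --
  FD 7: (-6.237,-11.178) -> (0,-8) [heading=27, draw]
  RT 72: heading 27 -> 315
]
Final: pos=(0,-8), heading=315, 5 segment(s) drawn

Start position: (0, -8)
Final position: (0, -8)
Distance = 0; < 1e-6 -> CLOSED

Answer: yes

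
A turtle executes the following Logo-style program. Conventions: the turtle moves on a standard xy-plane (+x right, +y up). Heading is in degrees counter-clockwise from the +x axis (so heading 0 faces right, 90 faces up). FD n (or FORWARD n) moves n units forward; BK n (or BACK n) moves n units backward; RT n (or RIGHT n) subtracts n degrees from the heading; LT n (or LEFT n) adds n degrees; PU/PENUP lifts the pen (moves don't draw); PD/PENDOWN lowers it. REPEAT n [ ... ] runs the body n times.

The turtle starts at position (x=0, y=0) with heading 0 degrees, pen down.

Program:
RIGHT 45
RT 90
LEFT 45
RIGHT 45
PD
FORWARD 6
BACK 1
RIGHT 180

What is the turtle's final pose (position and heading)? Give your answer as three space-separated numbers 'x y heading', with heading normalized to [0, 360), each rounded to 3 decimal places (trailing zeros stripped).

Executing turtle program step by step:
Start: pos=(0,0), heading=0, pen down
RT 45: heading 0 -> 315
RT 90: heading 315 -> 225
LT 45: heading 225 -> 270
RT 45: heading 270 -> 225
PD: pen down
FD 6: (0,0) -> (-4.243,-4.243) [heading=225, draw]
BK 1: (-4.243,-4.243) -> (-3.536,-3.536) [heading=225, draw]
RT 180: heading 225 -> 45
Final: pos=(-3.536,-3.536), heading=45, 2 segment(s) drawn

Answer: -3.536 -3.536 45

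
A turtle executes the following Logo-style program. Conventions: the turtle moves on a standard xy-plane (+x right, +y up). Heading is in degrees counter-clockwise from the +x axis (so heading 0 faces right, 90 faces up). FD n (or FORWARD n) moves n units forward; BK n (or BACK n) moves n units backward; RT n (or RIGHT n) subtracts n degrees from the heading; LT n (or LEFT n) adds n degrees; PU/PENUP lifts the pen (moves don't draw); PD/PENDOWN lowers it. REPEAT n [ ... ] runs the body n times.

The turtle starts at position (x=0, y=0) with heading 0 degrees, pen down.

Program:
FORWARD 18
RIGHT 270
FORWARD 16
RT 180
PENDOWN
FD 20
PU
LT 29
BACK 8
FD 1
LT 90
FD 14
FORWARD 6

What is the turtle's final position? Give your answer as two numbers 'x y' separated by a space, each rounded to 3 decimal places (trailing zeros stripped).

Executing turtle program step by step:
Start: pos=(0,0), heading=0, pen down
FD 18: (0,0) -> (18,0) [heading=0, draw]
RT 270: heading 0 -> 90
FD 16: (18,0) -> (18,16) [heading=90, draw]
RT 180: heading 90 -> 270
PD: pen down
FD 20: (18,16) -> (18,-4) [heading=270, draw]
PU: pen up
LT 29: heading 270 -> 299
BK 8: (18,-4) -> (14.122,2.997) [heading=299, move]
FD 1: (14.122,2.997) -> (14.606,2.122) [heading=299, move]
LT 90: heading 299 -> 29
FD 14: (14.606,2.122) -> (26.851,8.91) [heading=29, move]
FD 6: (26.851,8.91) -> (32.099,11.819) [heading=29, move]
Final: pos=(32.099,11.819), heading=29, 3 segment(s) drawn

Answer: 32.099 11.819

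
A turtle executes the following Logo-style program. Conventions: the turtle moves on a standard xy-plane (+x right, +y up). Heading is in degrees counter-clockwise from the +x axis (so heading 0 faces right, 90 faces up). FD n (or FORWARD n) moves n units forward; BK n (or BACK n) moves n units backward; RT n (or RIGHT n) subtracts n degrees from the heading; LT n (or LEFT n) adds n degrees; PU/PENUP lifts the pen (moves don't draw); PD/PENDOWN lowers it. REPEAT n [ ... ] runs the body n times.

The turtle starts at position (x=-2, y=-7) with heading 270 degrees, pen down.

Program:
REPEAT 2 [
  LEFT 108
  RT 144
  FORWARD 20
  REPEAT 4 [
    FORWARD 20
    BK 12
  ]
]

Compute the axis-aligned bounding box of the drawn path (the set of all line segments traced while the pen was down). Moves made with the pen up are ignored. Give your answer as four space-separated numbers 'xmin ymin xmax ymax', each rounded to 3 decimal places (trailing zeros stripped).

Executing turtle program step by step:
Start: pos=(-2,-7), heading=270, pen down
REPEAT 2 [
  -- iteration 1/2 --
  LT 108: heading 270 -> 18
  RT 144: heading 18 -> 234
  FD 20: (-2,-7) -> (-13.756,-23.18) [heading=234, draw]
  REPEAT 4 [
    -- iteration 1/4 --
    FD 20: (-13.756,-23.18) -> (-25.511,-39.361) [heading=234, draw]
    BK 12: (-25.511,-39.361) -> (-18.458,-29.652) [heading=234, draw]
    -- iteration 2/4 --
    FD 20: (-18.458,-29.652) -> (-30.214,-45.833) [heading=234, draw]
    BK 12: (-30.214,-45.833) -> (-23.16,-36.125) [heading=234, draw]
    -- iteration 3/4 --
    FD 20: (-23.16,-36.125) -> (-34.916,-52.305) [heading=234, draw]
    BK 12: (-34.916,-52.305) -> (-27.863,-42.597) [heading=234, draw]
    -- iteration 4/4 --
    FD 20: (-27.863,-42.597) -> (-39.618,-58.777) [heading=234, draw]
    BK 12: (-39.618,-58.777) -> (-32.565,-49.069) [heading=234, draw]
  ]
  -- iteration 2/2 --
  LT 108: heading 234 -> 342
  RT 144: heading 342 -> 198
  FD 20: (-32.565,-49.069) -> (-51.586,-55.249) [heading=198, draw]
  REPEAT 4 [
    -- iteration 1/4 --
    FD 20: (-51.586,-55.249) -> (-70.607,-61.43) [heading=198, draw]
    BK 12: (-70.607,-61.43) -> (-59.194,-57.721) [heading=198, draw]
    -- iteration 2/4 --
    FD 20: (-59.194,-57.721) -> (-78.216,-63.902) [heading=198, draw]
    BK 12: (-78.216,-63.902) -> (-66.803,-60.193) [heading=198, draw]
    -- iteration 3/4 --
    FD 20: (-66.803,-60.193) -> (-85.824,-66.374) [heading=198, draw]
    BK 12: (-85.824,-66.374) -> (-74.411,-62.666) [heading=198, draw]
    -- iteration 4/4 --
    FD 20: (-74.411,-62.666) -> (-93.432,-68.846) [heading=198, draw]
    BK 12: (-93.432,-68.846) -> (-82.02,-65.138) [heading=198, draw]
  ]
]
Final: pos=(-82.02,-65.138), heading=198, 18 segment(s) drawn

Segment endpoints: x in {-93.432, -85.824, -82.02, -78.216, -74.411, -70.607, -66.803, -59.194, -51.586, -39.618, -34.916, -32.565, -30.214, -27.863, -25.511, -23.16, -18.458, -13.756, -2}, y in {-68.846, -66.374, -65.138, -63.902, -62.666, -61.43, -60.193, -58.777, -57.721, -55.249, -52.305, -49.069, -45.833, -42.597, -39.361, -36.125, -29.652, -23.18, -7}
xmin=-93.432, ymin=-68.846, xmax=-2, ymax=-7

Answer: -93.432 -68.846 -2 -7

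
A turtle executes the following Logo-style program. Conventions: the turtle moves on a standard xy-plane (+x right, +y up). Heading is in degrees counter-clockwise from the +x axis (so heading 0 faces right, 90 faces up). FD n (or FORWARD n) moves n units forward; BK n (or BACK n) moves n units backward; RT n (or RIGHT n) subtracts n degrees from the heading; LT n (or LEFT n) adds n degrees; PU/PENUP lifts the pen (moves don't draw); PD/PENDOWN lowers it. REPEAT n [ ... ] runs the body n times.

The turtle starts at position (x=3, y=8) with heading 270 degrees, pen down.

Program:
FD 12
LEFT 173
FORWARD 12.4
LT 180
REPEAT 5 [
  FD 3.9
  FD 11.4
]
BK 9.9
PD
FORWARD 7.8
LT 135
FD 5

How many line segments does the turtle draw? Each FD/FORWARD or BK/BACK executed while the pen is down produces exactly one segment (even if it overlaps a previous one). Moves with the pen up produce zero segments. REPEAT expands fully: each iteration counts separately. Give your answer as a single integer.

Executing turtle program step by step:
Start: pos=(3,8), heading=270, pen down
FD 12: (3,8) -> (3,-4) [heading=270, draw]
LT 173: heading 270 -> 83
FD 12.4: (3,-4) -> (4.511,8.308) [heading=83, draw]
LT 180: heading 83 -> 263
REPEAT 5 [
  -- iteration 1/5 --
  FD 3.9: (4.511,8.308) -> (4.036,4.437) [heading=263, draw]
  FD 11.4: (4.036,4.437) -> (2.647,-6.878) [heading=263, draw]
  -- iteration 2/5 --
  FD 3.9: (2.647,-6.878) -> (2.171,-10.749) [heading=263, draw]
  FD 11.4: (2.171,-10.749) -> (0.782,-22.064) [heading=263, draw]
  -- iteration 3/5 --
  FD 3.9: (0.782,-22.064) -> (0.307,-25.935) [heading=263, draw]
  FD 11.4: (0.307,-25.935) -> (-1.083,-37.25) [heading=263, draw]
  -- iteration 4/5 --
  FD 3.9: (-1.083,-37.25) -> (-1.558,-41.121) [heading=263, draw]
  FD 11.4: (-1.558,-41.121) -> (-2.947,-52.436) [heading=263, draw]
  -- iteration 5/5 --
  FD 3.9: (-2.947,-52.436) -> (-3.423,-56.307) [heading=263, draw]
  FD 11.4: (-3.423,-56.307) -> (-4.812,-67.622) [heading=263, draw]
]
BK 9.9: (-4.812,-67.622) -> (-3.605,-57.796) [heading=263, draw]
PD: pen down
FD 7.8: (-3.605,-57.796) -> (-4.556,-65.538) [heading=263, draw]
LT 135: heading 263 -> 38
FD 5: (-4.556,-65.538) -> (-0.616,-62.46) [heading=38, draw]
Final: pos=(-0.616,-62.46), heading=38, 15 segment(s) drawn
Segments drawn: 15

Answer: 15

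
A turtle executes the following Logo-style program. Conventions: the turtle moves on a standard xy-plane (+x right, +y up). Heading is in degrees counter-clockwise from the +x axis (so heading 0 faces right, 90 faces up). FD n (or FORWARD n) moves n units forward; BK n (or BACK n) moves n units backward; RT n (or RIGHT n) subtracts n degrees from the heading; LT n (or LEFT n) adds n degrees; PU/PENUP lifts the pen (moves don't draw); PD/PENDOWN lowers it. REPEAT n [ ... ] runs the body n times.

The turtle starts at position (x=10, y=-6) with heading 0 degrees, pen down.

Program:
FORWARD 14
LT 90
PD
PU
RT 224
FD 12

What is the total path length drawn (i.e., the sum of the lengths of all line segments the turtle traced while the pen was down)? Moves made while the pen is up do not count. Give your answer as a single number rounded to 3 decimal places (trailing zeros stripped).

Answer: 14

Derivation:
Executing turtle program step by step:
Start: pos=(10,-6), heading=0, pen down
FD 14: (10,-6) -> (24,-6) [heading=0, draw]
LT 90: heading 0 -> 90
PD: pen down
PU: pen up
RT 224: heading 90 -> 226
FD 12: (24,-6) -> (15.664,-14.632) [heading=226, move]
Final: pos=(15.664,-14.632), heading=226, 1 segment(s) drawn

Segment lengths:
  seg 1: (10,-6) -> (24,-6), length = 14
Total = 14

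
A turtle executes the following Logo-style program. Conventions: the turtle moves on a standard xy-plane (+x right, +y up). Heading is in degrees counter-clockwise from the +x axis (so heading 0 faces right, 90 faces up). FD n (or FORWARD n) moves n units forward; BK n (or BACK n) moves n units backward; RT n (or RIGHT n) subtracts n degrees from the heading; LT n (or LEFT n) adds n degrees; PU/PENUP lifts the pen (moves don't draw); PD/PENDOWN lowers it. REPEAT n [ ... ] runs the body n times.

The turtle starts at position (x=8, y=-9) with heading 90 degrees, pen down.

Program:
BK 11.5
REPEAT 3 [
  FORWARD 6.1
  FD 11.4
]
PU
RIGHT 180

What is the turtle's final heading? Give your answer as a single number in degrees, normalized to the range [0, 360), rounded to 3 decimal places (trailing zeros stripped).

Executing turtle program step by step:
Start: pos=(8,-9), heading=90, pen down
BK 11.5: (8,-9) -> (8,-20.5) [heading=90, draw]
REPEAT 3 [
  -- iteration 1/3 --
  FD 6.1: (8,-20.5) -> (8,-14.4) [heading=90, draw]
  FD 11.4: (8,-14.4) -> (8,-3) [heading=90, draw]
  -- iteration 2/3 --
  FD 6.1: (8,-3) -> (8,3.1) [heading=90, draw]
  FD 11.4: (8,3.1) -> (8,14.5) [heading=90, draw]
  -- iteration 3/3 --
  FD 6.1: (8,14.5) -> (8,20.6) [heading=90, draw]
  FD 11.4: (8,20.6) -> (8,32) [heading=90, draw]
]
PU: pen up
RT 180: heading 90 -> 270
Final: pos=(8,32), heading=270, 7 segment(s) drawn

Answer: 270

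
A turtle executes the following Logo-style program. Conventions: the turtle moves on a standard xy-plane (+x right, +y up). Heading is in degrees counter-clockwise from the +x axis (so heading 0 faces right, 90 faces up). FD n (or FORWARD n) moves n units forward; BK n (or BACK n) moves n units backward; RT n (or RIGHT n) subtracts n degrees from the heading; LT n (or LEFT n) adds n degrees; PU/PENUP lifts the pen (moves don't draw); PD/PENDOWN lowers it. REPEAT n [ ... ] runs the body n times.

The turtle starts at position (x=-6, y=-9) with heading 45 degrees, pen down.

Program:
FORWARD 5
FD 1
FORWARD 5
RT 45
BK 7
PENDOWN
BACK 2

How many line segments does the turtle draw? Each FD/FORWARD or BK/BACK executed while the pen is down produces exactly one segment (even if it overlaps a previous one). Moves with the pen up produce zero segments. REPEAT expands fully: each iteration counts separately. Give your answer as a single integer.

Answer: 5

Derivation:
Executing turtle program step by step:
Start: pos=(-6,-9), heading=45, pen down
FD 5: (-6,-9) -> (-2.464,-5.464) [heading=45, draw]
FD 1: (-2.464,-5.464) -> (-1.757,-4.757) [heading=45, draw]
FD 5: (-1.757,-4.757) -> (1.778,-1.222) [heading=45, draw]
RT 45: heading 45 -> 0
BK 7: (1.778,-1.222) -> (-5.222,-1.222) [heading=0, draw]
PD: pen down
BK 2: (-5.222,-1.222) -> (-7.222,-1.222) [heading=0, draw]
Final: pos=(-7.222,-1.222), heading=0, 5 segment(s) drawn
Segments drawn: 5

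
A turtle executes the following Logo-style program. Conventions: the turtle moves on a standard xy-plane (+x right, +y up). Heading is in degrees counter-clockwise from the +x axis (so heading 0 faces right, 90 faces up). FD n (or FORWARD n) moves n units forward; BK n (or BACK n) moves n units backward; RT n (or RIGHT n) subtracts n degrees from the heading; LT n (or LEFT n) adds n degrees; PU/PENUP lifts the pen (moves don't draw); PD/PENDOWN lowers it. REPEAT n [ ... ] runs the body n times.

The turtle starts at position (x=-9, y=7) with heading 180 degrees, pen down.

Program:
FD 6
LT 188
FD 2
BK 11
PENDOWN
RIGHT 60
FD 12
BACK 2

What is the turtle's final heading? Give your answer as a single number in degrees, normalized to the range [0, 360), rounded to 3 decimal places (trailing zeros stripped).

Executing turtle program step by step:
Start: pos=(-9,7), heading=180, pen down
FD 6: (-9,7) -> (-15,7) [heading=180, draw]
LT 188: heading 180 -> 8
FD 2: (-15,7) -> (-13.019,7.278) [heading=8, draw]
BK 11: (-13.019,7.278) -> (-23.912,5.747) [heading=8, draw]
PD: pen down
RT 60: heading 8 -> 308
FD 12: (-23.912,5.747) -> (-16.524,-3.709) [heading=308, draw]
BK 2: (-16.524,-3.709) -> (-17.756,-2.133) [heading=308, draw]
Final: pos=(-17.756,-2.133), heading=308, 5 segment(s) drawn

Answer: 308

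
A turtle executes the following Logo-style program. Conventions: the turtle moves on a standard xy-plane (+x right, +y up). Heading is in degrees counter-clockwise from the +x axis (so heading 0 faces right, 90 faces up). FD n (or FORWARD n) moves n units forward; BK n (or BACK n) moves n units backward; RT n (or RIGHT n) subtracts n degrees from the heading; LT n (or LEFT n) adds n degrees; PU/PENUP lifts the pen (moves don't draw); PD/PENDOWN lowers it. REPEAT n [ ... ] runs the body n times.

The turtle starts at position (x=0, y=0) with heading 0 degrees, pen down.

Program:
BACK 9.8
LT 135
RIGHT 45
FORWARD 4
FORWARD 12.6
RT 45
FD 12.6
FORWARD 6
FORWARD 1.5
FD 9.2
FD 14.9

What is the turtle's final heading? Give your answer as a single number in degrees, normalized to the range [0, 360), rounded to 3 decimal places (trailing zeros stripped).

Answer: 45

Derivation:
Executing turtle program step by step:
Start: pos=(0,0), heading=0, pen down
BK 9.8: (0,0) -> (-9.8,0) [heading=0, draw]
LT 135: heading 0 -> 135
RT 45: heading 135 -> 90
FD 4: (-9.8,0) -> (-9.8,4) [heading=90, draw]
FD 12.6: (-9.8,4) -> (-9.8,16.6) [heading=90, draw]
RT 45: heading 90 -> 45
FD 12.6: (-9.8,16.6) -> (-0.89,25.51) [heading=45, draw]
FD 6: (-0.89,25.51) -> (3.352,29.752) [heading=45, draw]
FD 1.5: (3.352,29.752) -> (4.413,30.813) [heading=45, draw]
FD 9.2: (4.413,30.813) -> (10.918,37.318) [heading=45, draw]
FD 14.9: (10.918,37.318) -> (21.454,47.854) [heading=45, draw]
Final: pos=(21.454,47.854), heading=45, 8 segment(s) drawn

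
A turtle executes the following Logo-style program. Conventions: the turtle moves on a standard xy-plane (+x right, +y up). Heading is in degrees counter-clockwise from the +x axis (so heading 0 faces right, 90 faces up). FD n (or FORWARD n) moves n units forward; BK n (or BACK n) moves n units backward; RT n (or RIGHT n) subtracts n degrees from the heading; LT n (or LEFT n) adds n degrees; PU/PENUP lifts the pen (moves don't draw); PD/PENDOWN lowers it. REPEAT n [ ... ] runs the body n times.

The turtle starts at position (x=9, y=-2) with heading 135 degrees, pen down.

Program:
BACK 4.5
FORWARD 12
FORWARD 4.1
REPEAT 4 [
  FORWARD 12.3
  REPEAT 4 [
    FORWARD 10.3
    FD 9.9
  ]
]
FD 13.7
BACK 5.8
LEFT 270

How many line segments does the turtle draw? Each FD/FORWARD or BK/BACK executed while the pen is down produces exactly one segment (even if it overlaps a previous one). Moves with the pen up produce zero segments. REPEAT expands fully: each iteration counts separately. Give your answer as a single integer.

Executing turtle program step by step:
Start: pos=(9,-2), heading=135, pen down
BK 4.5: (9,-2) -> (12.182,-5.182) [heading=135, draw]
FD 12: (12.182,-5.182) -> (3.697,3.303) [heading=135, draw]
FD 4.1: (3.697,3.303) -> (0.798,6.202) [heading=135, draw]
REPEAT 4 [
  -- iteration 1/4 --
  FD 12.3: (0.798,6.202) -> (-7.9,14.9) [heading=135, draw]
  REPEAT 4 [
    -- iteration 1/4 --
    FD 10.3: (-7.9,14.9) -> (-15.183,22.183) [heading=135, draw]
    FD 9.9: (-15.183,22.183) -> (-22.183,29.183) [heading=135, draw]
    -- iteration 2/4 --
    FD 10.3: (-22.183,29.183) -> (-29.467,36.467) [heading=135, draw]
    FD 9.9: (-29.467,36.467) -> (-36.467,43.467) [heading=135, draw]
    -- iteration 3/4 --
    FD 10.3: (-36.467,43.467) -> (-43.75,50.75) [heading=135, draw]
    FD 9.9: (-43.75,50.75) -> (-50.751,57.751) [heading=135, draw]
    -- iteration 4/4 --
    FD 10.3: (-50.751,57.751) -> (-58.034,65.034) [heading=135, draw]
    FD 9.9: (-58.034,65.034) -> (-65.034,72.034) [heading=135, draw]
  ]
  -- iteration 2/4 --
  FD 12.3: (-65.034,72.034) -> (-73.731,80.731) [heading=135, draw]
  REPEAT 4 [
    -- iteration 1/4 --
    FD 10.3: (-73.731,80.731) -> (-81.015,88.015) [heading=135, draw]
    FD 9.9: (-81.015,88.015) -> (-88.015,95.015) [heading=135, draw]
    -- iteration 2/4 --
    FD 10.3: (-88.015,95.015) -> (-95.298,102.298) [heading=135, draw]
    FD 9.9: (-95.298,102.298) -> (-102.299,109.299) [heading=135, draw]
    -- iteration 3/4 --
    FD 10.3: (-102.299,109.299) -> (-109.582,116.582) [heading=135, draw]
    FD 9.9: (-109.582,116.582) -> (-116.582,123.582) [heading=135, draw]
    -- iteration 4/4 --
    FD 10.3: (-116.582,123.582) -> (-123.865,130.865) [heading=135, draw]
    FD 9.9: (-123.865,130.865) -> (-130.866,137.866) [heading=135, draw]
  ]
  -- iteration 3/4 --
  FD 12.3: (-130.866,137.866) -> (-139.563,146.563) [heading=135, draw]
  REPEAT 4 [
    -- iteration 1/4 --
    FD 10.3: (-139.563,146.563) -> (-146.846,153.846) [heading=135, draw]
    FD 9.9: (-146.846,153.846) -> (-153.847,160.847) [heading=135, draw]
    -- iteration 2/4 --
    FD 10.3: (-153.847,160.847) -> (-161.13,168.13) [heading=135, draw]
    FD 9.9: (-161.13,168.13) -> (-168.13,175.13) [heading=135, draw]
    -- iteration 3/4 --
    FD 10.3: (-168.13,175.13) -> (-175.413,182.413) [heading=135, draw]
    FD 9.9: (-175.413,182.413) -> (-182.414,189.414) [heading=135, draw]
    -- iteration 4/4 --
    FD 10.3: (-182.414,189.414) -> (-189.697,196.697) [heading=135, draw]
    FD 9.9: (-189.697,196.697) -> (-196.697,203.697) [heading=135, draw]
  ]
  -- iteration 4/4 --
  FD 12.3: (-196.697,203.697) -> (-205.395,212.395) [heading=135, draw]
  REPEAT 4 [
    -- iteration 1/4 --
    FD 10.3: (-205.395,212.395) -> (-212.678,219.678) [heading=135, draw]
    FD 9.9: (-212.678,219.678) -> (-219.678,226.678) [heading=135, draw]
    -- iteration 2/4 --
    FD 10.3: (-219.678,226.678) -> (-226.962,233.962) [heading=135, draw]
    FD 9.9: (-226.962,233.962) -> (-233.962,240.962) [heading=135, draw]
    -- iteration 3/4 --
    FD 10.3: (-233.962,240.962) -> (-241.245,248.245) [heading=135, draw]
    FD 9.9: (-241.245,248.245) -> (-248.245,255.245) [heading=135, draw]
    -- iteration 4/4 --
    FD 10.3: (-248.245,255.245) -> (-255.529,262.529) [heading=135, draw]
    FD 9.9: (-255.529,262.529) -> (-262.529,269.529) [heading=135, draw]
  ]
]
FD 13.7: (-262.529,269.529) -> (-272.216,279.216) [heading=135, draw]
BK 5.8: (-272.216,279.216) -> (-268.115,275.115) [heading=135, draw]
LT 270: heading 135 -> 45
Final: pos=(-268.115,275.115), heading=45, 41 segment(s) drawn
Segments drawn: 41

Answer: 41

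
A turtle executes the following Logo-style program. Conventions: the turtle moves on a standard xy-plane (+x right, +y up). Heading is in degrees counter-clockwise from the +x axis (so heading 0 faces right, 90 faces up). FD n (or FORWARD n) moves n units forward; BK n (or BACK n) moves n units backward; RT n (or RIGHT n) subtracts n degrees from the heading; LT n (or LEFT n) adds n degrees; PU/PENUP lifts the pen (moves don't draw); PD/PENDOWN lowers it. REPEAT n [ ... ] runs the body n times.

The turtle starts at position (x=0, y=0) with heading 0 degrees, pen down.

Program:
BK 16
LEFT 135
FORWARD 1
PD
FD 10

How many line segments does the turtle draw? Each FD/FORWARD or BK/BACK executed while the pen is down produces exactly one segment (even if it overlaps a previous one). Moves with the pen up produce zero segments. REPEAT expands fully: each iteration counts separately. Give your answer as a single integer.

Executing turtle program step by step:
Start: pos=(0,0), heading=0, pen down
BK 16: (0,0) -> (-16,0) [heading=0, draw]
LT 135: heading 0 -> 135
FD 1: (-16,0) -> (-16.707,0.707) [heading=135, draw]
PD: pen down
FD 10: (-16.707,0.707) -> (-23.778,7.778) [heading=135, draw]
Final: pos=(-23.778,7.778), heading=135, 3 segment(s) drawn
Segments drawn: 3

Answer: 3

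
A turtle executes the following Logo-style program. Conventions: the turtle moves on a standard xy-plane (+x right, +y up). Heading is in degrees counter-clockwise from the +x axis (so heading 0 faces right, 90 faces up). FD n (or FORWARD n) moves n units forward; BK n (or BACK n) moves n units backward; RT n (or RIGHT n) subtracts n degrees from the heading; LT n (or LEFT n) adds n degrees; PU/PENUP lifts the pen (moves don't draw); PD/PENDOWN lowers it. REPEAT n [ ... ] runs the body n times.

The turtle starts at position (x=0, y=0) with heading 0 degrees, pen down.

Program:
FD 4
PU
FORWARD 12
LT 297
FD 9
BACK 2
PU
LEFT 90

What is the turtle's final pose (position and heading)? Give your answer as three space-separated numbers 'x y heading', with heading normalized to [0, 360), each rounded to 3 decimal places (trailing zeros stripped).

Executing turtle program step by step:
Start: pos=(0,0), heading=0, pen down
FD 4: (0,0) -> (4,0) [heading=0, draw]
PU: pen up
FD 12: (4,0) -> (16,0) [heading=0, move]
LT 297: heading 0 -> 297
FD 9: (16,0) -> (20.086,-8.019) [heading=297, move]
BK 2: (20.086,-8.019) -> (19.178,-6.237) [heading=297, move]
PU: pen up
LT 90: heading 297 -> 27
Final: pos=(19.178,-6.237), heading=27, 1 segment(s) drawn

Answer: 19.178 -6.237 27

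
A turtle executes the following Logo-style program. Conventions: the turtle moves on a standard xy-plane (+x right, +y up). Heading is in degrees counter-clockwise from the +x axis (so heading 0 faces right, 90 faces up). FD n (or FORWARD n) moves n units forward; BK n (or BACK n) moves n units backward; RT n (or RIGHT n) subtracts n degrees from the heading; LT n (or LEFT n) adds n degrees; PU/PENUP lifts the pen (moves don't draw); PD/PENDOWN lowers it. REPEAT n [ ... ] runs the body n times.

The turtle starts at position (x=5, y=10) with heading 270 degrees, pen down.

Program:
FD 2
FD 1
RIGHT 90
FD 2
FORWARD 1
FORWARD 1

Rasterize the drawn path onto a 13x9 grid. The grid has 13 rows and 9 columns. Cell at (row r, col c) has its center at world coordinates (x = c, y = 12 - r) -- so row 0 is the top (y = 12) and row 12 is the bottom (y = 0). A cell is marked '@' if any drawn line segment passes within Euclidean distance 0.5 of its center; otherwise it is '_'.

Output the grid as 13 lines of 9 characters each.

Answer: _________
_________
_____@___
_____@___
_____@___
_@@@@@___
_________
_________
_________
_________
_________
_________
_________

Derivation:
Segment 0: (5,10) -> (5,8)
Segment 1: (5,8) -> (5,7)
Segment 2: (5,7) -> (3,7)
Segment 3: (3,7) -> (2,7)
Segment 4: (2,7) -> (1,7)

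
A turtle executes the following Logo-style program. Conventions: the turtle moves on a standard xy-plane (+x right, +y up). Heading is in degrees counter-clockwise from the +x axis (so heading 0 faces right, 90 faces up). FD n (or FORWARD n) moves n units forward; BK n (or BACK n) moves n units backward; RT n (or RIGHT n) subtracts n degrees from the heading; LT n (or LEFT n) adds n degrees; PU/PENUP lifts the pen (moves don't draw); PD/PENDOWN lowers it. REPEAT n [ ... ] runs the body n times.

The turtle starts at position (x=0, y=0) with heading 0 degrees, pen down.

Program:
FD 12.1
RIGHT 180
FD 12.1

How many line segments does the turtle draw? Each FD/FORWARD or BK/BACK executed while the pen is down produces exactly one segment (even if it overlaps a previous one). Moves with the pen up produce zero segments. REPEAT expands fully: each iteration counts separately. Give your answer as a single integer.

Executing turtle program step by step:
Start: pos=(0,0), heading=0, pen down
FD 12.1: (0,0) -> (12.1,0) [heading=0, draw]
RT 180: heading 0 -> 180
FD 12.1: (12.1,0) -> (0,0) [heading=180, draw]
Final: pos=(0,0), heading=180, 2 segment(s) drawn
Segments drawn: 2

Answer: 2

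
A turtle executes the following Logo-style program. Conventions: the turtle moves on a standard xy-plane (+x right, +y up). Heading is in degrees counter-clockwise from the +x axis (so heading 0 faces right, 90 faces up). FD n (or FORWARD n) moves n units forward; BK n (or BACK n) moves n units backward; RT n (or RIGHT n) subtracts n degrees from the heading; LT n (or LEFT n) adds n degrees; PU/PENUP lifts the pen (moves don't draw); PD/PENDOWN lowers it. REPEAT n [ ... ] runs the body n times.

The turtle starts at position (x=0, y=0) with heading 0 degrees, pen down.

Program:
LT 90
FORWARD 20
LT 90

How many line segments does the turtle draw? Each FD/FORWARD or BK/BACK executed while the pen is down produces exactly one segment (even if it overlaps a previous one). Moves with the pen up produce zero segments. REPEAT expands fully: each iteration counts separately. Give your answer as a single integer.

Executing turtle program step by step:
Start: pos=(0,0), heading=0, pen down
LT 90: heading 0 -> 90
FD 20: (0,0) -> (0,20) [heading=90, draw]
LT 90: heading 90 -> 180
Final: pos=(0,20), heading=180, 1 segment(s) drawn
Segments drawn: 1

Answer: 1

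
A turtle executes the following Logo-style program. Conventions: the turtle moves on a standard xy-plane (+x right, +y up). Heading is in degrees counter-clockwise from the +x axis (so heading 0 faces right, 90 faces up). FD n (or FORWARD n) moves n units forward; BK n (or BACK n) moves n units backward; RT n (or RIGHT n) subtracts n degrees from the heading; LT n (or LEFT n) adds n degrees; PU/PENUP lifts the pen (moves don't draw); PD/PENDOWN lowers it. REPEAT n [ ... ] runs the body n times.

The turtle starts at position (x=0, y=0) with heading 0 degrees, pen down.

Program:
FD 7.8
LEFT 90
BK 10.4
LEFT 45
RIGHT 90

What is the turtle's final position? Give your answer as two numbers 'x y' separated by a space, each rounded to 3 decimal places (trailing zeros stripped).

Answer: 7.8 -10.4

Derivation:
Executing turtle program step by step:
Start: pos=(0,0), heading=0, pen down
FD 7.8: (0,0) -> (7.8,0) [heading=0, draw]
LT 90: heading 0 -> 90
BK 10.4: (7.8,0) -> (7.8,-10.4) [heading=90, draw]
LT 45: heading 90 -> 135
RT 90: heading 135 -> 45
Final: pos=(7.8,-10.4), heading=45, 2 segment(s) drawn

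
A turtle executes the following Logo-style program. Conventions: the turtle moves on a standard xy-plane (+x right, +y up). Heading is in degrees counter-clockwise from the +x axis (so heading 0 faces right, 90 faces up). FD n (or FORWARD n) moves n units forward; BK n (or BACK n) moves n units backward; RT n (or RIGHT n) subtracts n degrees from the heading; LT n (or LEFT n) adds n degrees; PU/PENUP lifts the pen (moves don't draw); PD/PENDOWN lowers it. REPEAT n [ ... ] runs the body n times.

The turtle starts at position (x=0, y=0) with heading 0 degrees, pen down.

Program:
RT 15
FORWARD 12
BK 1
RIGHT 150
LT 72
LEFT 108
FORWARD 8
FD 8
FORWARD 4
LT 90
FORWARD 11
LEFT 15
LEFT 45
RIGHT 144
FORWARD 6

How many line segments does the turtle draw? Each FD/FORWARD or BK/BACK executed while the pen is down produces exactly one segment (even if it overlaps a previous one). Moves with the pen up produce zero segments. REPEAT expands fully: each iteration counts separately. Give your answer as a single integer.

Answer: 7

Derivation:
Executing turtle program step by step:
Start: pos=(0,0), heading=0, pen down
RT 15: heading 0 -> 345
FD 12: (0,0) -> (11.591,-3.106) [heading=345, draw]
BK 1: (11.591,-3.106) -> (10.625,-2.847) [heading=345, draw]
RT 150: heading 345 -> 195
LT 72: heading 195 -> 267
LT 108: heading 267 -> 15
FD 8: (10.625,-2.847) -> (18.353,-0.776) [heading=15, draw]
FD 8: (18.353,-0.776) -> (26.08,1.294) [heading=15, draw]
FD 4: (26.08,1.294) -> (29.944,2.329) [heading=15, draw]
LT 90: heading 15 -> 105
FD 11: (29.944,2.329) -> (27.097,12.955) [heading=105, draw]
LT 15: heading 105 -> 120
LT 45: heading 120 -> 165
RT 144: heading 165 -> 21
FD 6: (27.097,12.955) -> (32.698,15.105) [heading=21, draw]
Final: pos=(32.698,15.105), heading=21, 7 segment(s) drawn
Segments drawn: 7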